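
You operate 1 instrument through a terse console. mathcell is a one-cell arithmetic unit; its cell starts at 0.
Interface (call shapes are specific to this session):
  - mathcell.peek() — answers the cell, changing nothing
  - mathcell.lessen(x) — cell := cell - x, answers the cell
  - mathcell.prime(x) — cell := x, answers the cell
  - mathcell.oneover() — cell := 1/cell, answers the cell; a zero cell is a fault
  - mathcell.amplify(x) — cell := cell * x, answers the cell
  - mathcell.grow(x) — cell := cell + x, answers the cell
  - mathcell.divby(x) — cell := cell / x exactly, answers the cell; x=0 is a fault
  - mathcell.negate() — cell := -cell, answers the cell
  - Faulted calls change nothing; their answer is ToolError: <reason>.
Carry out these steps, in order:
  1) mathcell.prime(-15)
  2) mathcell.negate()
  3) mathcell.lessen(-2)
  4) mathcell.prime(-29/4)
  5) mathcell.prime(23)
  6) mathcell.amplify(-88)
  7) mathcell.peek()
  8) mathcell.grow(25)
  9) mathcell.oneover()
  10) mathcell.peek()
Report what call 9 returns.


Answer: -1/1999

Derivation:
% mathcell.prime(x→-15) -> -15
% mathcell.negate() -> 15
% mathcell.lessen(x→-2) -> 17
% mathcell.prime(x→-29/4) -> -29/4
% mathcell.prime(x→23) -> 23
% mathcell.amplify(x→-88) -> -2024
% mathcell.peek() -> -2024
% mathcell.grow(x→25) -> -1999
% mathcell.oneover() -> -1/1999
% mathcell.peek() -> -1/1999


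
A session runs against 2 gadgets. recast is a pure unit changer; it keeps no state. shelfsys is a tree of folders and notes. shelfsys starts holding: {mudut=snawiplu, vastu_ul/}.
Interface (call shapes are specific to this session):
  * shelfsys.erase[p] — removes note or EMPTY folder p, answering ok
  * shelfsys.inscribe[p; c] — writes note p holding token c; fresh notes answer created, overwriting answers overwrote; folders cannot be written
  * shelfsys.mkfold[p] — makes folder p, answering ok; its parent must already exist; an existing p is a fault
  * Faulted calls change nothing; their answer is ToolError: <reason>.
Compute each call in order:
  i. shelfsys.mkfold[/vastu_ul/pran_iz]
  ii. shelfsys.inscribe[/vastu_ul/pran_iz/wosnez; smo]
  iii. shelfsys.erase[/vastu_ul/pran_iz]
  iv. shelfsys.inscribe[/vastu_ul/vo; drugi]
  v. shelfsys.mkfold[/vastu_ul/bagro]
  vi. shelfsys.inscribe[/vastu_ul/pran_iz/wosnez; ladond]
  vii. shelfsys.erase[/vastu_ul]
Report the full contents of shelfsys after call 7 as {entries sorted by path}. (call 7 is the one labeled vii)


→ mkfold(p=/vastu_ul/pran_iz)
← ok
→ inscribe(p=/vastu_ul/pran_iz/wosnez, c=smo)
← created
→ erase(p=/vastu_ul/pran_iz)
← ToolError: not empty
→ inscribe(p=/vastu_ul/vo, c=drugi)
← created
→ mkfold(p=/vastu_ul/bagro)
← ok
→ inscribe(p=/vastu_ul/pran_iz/wosnez, c=ladond)
← overwrote
→ erase(p=/vastu_ul)
← ToolError: not empty

Answer: {mudut=snawiplu, vastu_ul/, vastu_ul/bagro/, vastu_ul/pran_iz/, vastu_ul/pran_iz/wosnez=ladond, vastu_ul/vo=drugi}


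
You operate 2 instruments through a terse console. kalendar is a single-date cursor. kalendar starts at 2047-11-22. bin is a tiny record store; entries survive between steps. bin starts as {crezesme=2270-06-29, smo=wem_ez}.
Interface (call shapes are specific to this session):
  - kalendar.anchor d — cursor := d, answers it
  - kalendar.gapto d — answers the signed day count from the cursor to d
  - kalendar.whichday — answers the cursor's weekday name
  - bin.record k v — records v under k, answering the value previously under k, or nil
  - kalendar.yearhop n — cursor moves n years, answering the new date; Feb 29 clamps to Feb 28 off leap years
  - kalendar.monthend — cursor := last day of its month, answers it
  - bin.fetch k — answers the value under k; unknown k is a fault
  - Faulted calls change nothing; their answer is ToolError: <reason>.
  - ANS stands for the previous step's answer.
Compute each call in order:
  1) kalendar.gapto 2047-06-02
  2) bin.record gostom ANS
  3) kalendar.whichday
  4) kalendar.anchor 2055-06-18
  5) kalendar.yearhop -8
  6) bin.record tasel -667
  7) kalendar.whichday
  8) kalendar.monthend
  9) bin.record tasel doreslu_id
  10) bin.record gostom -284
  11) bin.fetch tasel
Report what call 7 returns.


Answer: Tuesday

Derivation:
Now I run gapto using d→2047-06-02, and observe -173.
Now I run record using k→gostom, v→ANS, which returns nil.
I try whichday(): Friday.
Invoking anchor using d→2055-06-18, which returns 2055-06-18.
I use yearhop using n→-8, → 2047-06-18.
Next I call record using k→tasel, v→-667, → nil.
Using whichday, which returns Tuesday.
Invoking monthend, giving 2047-06-30.
I invoke record using k→tasel, v→doreslu_id, and observe -667.
I run record using k→gostom, v→-284, which returns -173.
I try fetch using k→tasel, and observe doreslu_id.


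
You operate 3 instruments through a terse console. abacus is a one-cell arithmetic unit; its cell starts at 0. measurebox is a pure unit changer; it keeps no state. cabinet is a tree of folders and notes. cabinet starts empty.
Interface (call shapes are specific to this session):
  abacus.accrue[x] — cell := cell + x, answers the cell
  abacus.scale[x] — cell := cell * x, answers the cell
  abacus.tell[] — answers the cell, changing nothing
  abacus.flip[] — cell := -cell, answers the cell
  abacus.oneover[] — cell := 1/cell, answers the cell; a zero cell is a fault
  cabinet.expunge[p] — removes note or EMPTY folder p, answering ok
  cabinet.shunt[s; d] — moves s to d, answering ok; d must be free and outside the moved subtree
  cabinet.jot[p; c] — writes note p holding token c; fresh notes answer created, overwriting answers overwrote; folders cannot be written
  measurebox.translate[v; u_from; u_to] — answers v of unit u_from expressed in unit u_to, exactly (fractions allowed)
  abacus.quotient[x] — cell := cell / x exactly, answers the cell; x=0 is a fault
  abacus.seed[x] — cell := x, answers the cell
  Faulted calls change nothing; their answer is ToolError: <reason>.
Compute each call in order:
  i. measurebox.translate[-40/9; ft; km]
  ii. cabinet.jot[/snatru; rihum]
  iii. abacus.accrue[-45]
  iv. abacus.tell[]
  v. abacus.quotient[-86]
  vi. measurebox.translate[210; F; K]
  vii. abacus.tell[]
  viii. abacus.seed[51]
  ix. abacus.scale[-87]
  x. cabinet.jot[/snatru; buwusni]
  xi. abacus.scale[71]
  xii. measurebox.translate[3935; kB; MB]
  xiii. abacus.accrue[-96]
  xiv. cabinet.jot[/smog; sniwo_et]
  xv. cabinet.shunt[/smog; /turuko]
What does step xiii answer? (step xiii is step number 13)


# 1. measurebox.translate(v→-40/9, u_from→ft, u_to→km) : -127/93750
# 2. cabinet.jot(p→/snatru, c→rihum) : created
# 3. abacus.accrue(x→-45) : -45
# 4. abacus.tell() : -45
# 5. abacus.quotient(x→-86) : 45/86
# 6. measurebox.translate(v→210, u_from→F, u_to→K) : 66967/180
# 7. abacus.tell() : 45/86
# 8. abacus.seed(x→51) : 51
# 9. abacus.scale(x→-87) : -4437
# 10. cabinet.jot(p→/snatru, c→buwusni) : overwrote
# 11. abacus.scale(x→71) : -315027
# 12. measurebox.translate(v→3935, u_from→kB, u_to→MB) : 787/200
# 13. abacus.accrue(x→-96) : -315123
# 14. cabinet.jot(p→/smog, c→sniwo_et) : created
# 15. cabinet.shunt(s→/smog, d→/turuko) : ok

Answer: -315123


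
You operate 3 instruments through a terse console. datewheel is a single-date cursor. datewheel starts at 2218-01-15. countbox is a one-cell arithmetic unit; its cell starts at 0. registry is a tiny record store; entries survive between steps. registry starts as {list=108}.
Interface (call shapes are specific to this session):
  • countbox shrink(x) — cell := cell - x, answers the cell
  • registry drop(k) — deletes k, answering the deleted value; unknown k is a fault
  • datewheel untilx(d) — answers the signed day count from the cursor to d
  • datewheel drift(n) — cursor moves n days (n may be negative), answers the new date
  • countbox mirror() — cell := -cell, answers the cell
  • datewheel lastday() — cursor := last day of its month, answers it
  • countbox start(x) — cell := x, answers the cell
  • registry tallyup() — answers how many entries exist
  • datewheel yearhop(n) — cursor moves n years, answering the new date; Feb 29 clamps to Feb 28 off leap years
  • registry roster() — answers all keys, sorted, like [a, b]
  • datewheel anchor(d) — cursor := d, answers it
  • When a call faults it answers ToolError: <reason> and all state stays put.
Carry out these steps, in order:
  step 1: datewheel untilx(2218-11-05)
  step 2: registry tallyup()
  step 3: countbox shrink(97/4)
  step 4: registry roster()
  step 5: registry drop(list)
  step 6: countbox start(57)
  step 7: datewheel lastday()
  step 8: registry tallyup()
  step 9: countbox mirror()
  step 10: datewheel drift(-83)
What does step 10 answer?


>> datewheel untilx(d→2218-11-05)
<< 294
>> registry tallyup()
<< 1
>> countbox shrink(x→97/4)
<< -97/4
>> registry roster()
<< [list]
>> registry drop(k→list)
<< 108
>> countbox start(x→57)
<< 57
>> datewheel lastday()
<< 2218-01-31
>> registry tallyup()
<< 0
>> countbox mirror()
<< -57
>> datewheel drift(n→-83)
<< 2217-11-09

Answer: 2217-11-09


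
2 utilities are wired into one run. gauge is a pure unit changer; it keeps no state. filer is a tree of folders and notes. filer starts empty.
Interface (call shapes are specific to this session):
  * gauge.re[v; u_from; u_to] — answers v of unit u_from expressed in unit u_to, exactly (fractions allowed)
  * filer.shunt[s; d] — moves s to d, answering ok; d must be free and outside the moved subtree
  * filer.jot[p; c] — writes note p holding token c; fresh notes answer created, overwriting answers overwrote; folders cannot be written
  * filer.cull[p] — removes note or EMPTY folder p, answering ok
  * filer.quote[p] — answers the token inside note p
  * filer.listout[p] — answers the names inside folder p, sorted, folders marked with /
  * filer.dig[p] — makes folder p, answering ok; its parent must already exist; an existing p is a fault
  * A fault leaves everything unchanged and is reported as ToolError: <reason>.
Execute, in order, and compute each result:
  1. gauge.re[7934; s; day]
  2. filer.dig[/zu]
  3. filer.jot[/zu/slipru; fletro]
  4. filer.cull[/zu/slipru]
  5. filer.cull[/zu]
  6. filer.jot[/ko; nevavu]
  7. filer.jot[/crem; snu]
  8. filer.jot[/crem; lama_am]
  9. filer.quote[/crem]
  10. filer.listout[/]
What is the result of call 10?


~$ re v=7934 u_from=s u_to=day
:: 3967/43200
~$ dig p=/zu
:: ok
~$ jot p=/zu/slipru c=fletro
:: created
~$ cull p=/zu/slipru
:: ok
~$ cull p=/zu
:: ok
~$ jot p=/ko c=nevavu
:: created
~$ jot p=/crem c=snu
:: created
~$ jot p=/crem c=lama_am
:: overwrote
~$ quote p=/crem
:: lama_am
~$ listout p=/
:: [crem, ko]

Answer: [crem, ko]


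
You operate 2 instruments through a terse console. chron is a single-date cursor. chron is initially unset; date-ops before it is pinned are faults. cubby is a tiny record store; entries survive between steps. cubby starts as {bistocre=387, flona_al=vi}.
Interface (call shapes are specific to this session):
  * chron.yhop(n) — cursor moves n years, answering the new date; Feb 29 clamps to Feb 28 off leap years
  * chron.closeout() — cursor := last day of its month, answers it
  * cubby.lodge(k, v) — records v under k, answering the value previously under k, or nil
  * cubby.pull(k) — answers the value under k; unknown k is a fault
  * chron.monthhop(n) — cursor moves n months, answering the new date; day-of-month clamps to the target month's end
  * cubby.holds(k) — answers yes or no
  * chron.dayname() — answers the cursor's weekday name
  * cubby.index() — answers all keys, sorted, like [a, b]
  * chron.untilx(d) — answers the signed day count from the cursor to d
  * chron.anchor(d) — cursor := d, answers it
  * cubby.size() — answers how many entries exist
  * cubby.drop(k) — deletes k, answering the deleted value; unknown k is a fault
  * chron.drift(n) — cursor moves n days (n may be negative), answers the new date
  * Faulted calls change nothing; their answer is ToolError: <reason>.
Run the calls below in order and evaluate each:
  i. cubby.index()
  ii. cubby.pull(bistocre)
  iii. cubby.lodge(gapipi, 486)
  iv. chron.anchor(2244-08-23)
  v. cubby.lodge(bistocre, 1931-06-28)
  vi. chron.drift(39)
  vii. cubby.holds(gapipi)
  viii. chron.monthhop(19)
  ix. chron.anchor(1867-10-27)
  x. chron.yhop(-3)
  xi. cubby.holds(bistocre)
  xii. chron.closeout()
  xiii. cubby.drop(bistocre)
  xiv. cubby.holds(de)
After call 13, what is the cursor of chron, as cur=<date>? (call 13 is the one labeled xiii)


// index() ~> [bistocre, flona_al]
// pull(k: bistocre) ~> 387
// lodge(k: gapipi, v: 486) ~> nil
// anchor(d: 2244-08-23) ~> 2244-08-23
// lodge(k: bistocre, v: 1931-06-28) ~> 387
// drift(n: 39) ~> 2244-10-01
// holds(k: gapipi) ~> yes
// monthhop(n: 19) ~> 2246-05-01
// anchor(d: 1867-10-27) ~> 1867-10-27
// yhop(n: -3) ~> 1864-10-27
// holds(k: bistocre) ~> yes
// closeout() ~> 1864-10-31
// drop(k: bistocre) ~> 1931-06-28
// holds(k: de) ~> no

Answer: cur=1864-10-31


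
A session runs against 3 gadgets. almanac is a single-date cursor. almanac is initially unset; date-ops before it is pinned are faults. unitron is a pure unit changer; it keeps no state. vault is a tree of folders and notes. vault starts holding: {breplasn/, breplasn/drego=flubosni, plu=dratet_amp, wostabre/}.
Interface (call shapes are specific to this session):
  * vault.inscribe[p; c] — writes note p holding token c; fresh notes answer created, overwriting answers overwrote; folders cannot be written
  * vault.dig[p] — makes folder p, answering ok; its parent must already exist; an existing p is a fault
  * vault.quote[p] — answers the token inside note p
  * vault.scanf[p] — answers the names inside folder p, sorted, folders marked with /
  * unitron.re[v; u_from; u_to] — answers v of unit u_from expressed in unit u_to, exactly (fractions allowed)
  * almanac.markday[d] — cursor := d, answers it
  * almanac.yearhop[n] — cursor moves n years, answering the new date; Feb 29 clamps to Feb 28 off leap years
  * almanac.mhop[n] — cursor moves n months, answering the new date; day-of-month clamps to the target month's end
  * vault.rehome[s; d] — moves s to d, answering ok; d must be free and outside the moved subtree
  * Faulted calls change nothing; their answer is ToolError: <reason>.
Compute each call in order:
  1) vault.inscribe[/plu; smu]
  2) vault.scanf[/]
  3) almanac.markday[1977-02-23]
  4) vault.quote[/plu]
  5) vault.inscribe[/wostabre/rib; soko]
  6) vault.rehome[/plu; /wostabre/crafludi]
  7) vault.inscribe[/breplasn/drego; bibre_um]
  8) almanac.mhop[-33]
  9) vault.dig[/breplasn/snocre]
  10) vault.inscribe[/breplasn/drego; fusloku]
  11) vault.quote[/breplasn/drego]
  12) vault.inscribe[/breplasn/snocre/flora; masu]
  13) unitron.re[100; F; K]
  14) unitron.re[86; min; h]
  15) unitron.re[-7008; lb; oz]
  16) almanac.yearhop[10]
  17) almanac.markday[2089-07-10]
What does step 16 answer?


Answer: 1984-05-23

Derivation:
I run inscribe on /plu, smu, and observe overwrote.
I use scanf on /, giving [breplasn/, plu, wostabre/].
I run markday on 1977-02-23, yielding 1977-02-23.
Then quote on /plu: smu.
I invoke inscribe on /wostabre/rib, soko, which returns created.
I use rehome on /plu, /wostabre/crafludi, and see ok.
Using inscribe on /breplasn/drego, bibre_um, giving overwrote.
I try mhop on -33: 1974-05-23.
I run dig on /breplasn/snocre, giving ok.
I invoke inscribe on /breplasn/drego, fusloku, giving overwrote.
I try quote on /breplasn/drego, yielding fusloku.
Calling inscribe on /breplasn/snocre/flora, masu, yielding created.
I try re on 100, F, K, yielding 55967/180.
Next I call re on 86, min, h, and get 43/30.
I run re on -7008, lb, oz, yielding -112128.
Using yearhop on 10, → 1984-05-23.
Next I call markday on 2089-07-10, giving 2089-07-10.


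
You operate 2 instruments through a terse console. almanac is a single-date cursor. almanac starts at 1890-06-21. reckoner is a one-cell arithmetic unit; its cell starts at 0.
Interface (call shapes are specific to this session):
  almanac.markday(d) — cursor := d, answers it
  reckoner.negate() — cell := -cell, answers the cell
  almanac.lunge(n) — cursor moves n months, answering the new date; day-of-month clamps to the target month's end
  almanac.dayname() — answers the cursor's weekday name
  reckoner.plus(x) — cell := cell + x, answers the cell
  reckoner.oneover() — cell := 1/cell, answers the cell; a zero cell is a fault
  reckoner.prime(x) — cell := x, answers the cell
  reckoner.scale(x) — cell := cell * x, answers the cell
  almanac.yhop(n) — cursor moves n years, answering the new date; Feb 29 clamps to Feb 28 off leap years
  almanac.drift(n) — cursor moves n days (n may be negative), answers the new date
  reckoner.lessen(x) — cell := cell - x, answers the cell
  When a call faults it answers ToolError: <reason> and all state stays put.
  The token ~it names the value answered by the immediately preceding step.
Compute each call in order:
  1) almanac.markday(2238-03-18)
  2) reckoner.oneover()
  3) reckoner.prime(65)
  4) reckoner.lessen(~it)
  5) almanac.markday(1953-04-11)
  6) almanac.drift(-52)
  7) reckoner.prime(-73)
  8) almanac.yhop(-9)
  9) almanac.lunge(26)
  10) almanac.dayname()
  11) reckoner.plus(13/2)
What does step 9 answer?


Answer: 1946-04-18

Derivation:
·→ almanac.markday(d: 2238-03-18)
·← 2238-03-18
·→ reckoner.oneover()
·← ToolError: reciprocal of zero
·→ reckoner.prime(x: 65)
·← 65
·→ reckoner.lessen(x: ~it)
·← 0
·→ almanac.markday(d: 1953-04-11)
·← 1953-04-11
·→ almanac.drift(n: -52)
·← 1953-02-18
·→ reckoner.prime(x: -73)
·← -73
·→ almanac.yhop(n: -9)
·← 1944-02-18
·→ almanac.lunge(n: 26)
·← 1946-04-18
·→ almanac.dayname()
·← Thursday
·→ reckoner.plus(x: 13/2)
·← -133/2


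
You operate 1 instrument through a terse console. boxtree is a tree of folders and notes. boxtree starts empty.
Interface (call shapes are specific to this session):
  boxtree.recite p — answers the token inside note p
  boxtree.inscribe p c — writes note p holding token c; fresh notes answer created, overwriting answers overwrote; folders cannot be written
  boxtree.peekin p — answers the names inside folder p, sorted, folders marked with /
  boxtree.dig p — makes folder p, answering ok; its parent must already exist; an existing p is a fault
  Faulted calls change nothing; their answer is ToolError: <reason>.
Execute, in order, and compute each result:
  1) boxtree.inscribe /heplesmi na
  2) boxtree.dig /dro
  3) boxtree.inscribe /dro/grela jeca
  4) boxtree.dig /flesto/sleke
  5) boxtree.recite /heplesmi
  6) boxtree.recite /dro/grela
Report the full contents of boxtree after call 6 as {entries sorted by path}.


Answer: {dro/, dro/grela=jeca, heplesmi=na}

Derivation:
# boxtree.inscribe(p='/heplesmi', c='na') == created
# boxtree.dig(p='/dro') == ok
# boxtree.inscribe(p='/dro/grela', c='jeca') == created
# boxtree.dig(p='/flesto/sleke') == ToolError: no parent
# boxtree.recite(p='/heplesmi') == na
# boxtree.recite(p='/dro/grela') == jeca


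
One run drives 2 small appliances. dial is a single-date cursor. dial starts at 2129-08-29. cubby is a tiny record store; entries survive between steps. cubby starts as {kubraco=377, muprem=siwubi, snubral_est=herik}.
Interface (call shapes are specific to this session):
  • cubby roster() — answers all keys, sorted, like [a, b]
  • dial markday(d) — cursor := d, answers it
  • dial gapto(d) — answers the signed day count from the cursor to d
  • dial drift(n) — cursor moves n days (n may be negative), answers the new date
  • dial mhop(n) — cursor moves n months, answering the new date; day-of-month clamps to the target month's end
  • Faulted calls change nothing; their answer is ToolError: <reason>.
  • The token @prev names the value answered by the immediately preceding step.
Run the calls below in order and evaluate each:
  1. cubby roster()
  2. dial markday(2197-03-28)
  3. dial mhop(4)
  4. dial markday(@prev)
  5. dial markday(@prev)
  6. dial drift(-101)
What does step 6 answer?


I invoke cubby roster, giving [kubraco, muprem, snubral_est].
Invoking dial markday on d: 2197-03-28: 2197-03-28.
I try dial mhop on n: 4, and observe 2197-07-28.
I call dial markday on d: @prev, giving 2197-07-28.
Then dial markday on d: @prev, and see 2197-07-28.
Next I call dial drift on n: -101, and observe 2197-04-18.

Answer: 2197-04-18


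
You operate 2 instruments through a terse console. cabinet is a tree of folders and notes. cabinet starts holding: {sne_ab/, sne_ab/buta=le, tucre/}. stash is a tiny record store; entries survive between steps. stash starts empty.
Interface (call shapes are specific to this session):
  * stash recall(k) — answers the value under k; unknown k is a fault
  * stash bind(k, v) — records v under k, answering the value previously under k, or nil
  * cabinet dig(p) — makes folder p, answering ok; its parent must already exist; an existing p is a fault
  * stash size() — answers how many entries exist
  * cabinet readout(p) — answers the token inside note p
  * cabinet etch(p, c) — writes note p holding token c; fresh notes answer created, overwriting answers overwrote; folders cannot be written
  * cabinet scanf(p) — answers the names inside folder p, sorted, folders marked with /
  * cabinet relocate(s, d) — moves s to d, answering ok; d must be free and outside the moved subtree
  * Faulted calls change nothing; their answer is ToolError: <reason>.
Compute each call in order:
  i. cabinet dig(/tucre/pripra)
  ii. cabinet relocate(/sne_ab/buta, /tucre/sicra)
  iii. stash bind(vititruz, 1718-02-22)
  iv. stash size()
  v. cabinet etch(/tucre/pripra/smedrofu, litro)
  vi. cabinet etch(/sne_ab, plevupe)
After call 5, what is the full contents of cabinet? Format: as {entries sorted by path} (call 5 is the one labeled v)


Answer: {sne_ab/, tucre/, tucre/pripra/, tucre/pripra/smedrofu=litro, tucre/sicra=le}

Derivation:
# cabinet dig(p='/tucre/pripra') == ok
# cabinet relocate(s='/sne_ab/buta', d='/tucre/sicra') == ok
# stash bind(k='vititruz', v='1718-02-22') == nil
# stash size() == 1
# cabinet etch(p='/tucre/pripra/smedrofu', c='litro') == created
# cabinet etch(p='/sne_ab', c='plevupe') == ToolError: is a directory


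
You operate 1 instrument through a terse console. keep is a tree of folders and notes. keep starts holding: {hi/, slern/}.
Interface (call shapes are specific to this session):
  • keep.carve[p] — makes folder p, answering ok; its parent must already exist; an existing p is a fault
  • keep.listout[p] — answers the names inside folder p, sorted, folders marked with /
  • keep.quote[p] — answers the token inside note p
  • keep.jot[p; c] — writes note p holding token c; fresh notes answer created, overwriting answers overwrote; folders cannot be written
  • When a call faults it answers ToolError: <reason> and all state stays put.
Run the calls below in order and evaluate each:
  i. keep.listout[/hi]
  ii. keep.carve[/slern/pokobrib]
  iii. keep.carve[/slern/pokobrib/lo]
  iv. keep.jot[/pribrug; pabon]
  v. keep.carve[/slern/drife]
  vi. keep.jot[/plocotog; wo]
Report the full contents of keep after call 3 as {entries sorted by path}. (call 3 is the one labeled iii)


Answer: {hi/, slern/, slern/pokobrib/, slern/pokobrib/lo/}

Derivation:
[in] listout p=/hi
:: []
[in] carve p=/slern/pokobrib
:: ok
[in] carve p=/slern/pokobrib/lo
:: ok
[in] jot p=/pribrug c=pabon
:: created
[in] carve p=/slern/drife
:: ok
[in] jot p=/plocotog c=wo
:: created


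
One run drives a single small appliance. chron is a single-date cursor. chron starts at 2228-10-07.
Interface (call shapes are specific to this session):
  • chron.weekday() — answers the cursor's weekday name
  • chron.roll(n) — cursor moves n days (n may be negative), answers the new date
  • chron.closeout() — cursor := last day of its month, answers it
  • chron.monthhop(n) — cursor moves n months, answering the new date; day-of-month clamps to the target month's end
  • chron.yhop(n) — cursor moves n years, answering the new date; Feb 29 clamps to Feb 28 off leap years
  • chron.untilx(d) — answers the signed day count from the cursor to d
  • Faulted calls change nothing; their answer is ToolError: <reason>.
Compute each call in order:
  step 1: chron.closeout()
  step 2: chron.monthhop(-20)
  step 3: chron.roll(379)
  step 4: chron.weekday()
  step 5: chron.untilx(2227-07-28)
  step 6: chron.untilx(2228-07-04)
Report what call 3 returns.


Answer: 2228-03-13

Derivation:
! closeout() => 2228-10-31
! monthhop(n=-20) => 2227-02-28
! roll(n=379) => 2228-03-13
! weekday() => Thursday
! untilx(d=2227-07-28) => -229
! untilx(d=2228-07-04) => 113


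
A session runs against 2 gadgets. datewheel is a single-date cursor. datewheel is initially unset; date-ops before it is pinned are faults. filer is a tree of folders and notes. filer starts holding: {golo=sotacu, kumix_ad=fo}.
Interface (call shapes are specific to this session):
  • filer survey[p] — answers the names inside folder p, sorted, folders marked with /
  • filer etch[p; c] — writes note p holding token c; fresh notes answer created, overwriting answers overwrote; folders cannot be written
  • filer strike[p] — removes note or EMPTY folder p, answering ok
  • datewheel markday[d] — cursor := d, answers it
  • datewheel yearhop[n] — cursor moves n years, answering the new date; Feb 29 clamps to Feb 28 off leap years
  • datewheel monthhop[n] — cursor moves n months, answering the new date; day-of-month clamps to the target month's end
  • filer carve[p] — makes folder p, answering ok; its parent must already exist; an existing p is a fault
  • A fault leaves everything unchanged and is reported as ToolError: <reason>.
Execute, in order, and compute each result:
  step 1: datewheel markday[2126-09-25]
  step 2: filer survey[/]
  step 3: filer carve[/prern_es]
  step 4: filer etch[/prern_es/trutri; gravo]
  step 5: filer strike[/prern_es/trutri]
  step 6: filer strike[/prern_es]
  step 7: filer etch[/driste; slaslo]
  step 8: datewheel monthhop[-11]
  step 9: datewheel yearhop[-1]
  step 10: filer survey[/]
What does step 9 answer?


I invoke datewheel markday with d: 2126-09-25, yielding 2126-09-25.
Then filer survey with p: /, and observe [golo, kumix_ad].
Now I run filer carve with p: /prern_es, and see ok.
Now I run filer etch with p: /prern_es/trutri, c: gravo, and observe created.
Calling filer strike with p: /prern_es/trutri, — result: ok.
Then filer strike with p: /prern_es, and get ok.
Now I run filer etch with p: /driste, c: slaslo, which returns created.
Invoking datewheel monthhop with n: -11, giving 2125-10-25.
Next I call datewheel yearhop with n: -1, yielding 2124-10-25.
I invoke filer survey with p: /, yielding [driste, golo, kumix_ad].

Answer: 2124-10-25


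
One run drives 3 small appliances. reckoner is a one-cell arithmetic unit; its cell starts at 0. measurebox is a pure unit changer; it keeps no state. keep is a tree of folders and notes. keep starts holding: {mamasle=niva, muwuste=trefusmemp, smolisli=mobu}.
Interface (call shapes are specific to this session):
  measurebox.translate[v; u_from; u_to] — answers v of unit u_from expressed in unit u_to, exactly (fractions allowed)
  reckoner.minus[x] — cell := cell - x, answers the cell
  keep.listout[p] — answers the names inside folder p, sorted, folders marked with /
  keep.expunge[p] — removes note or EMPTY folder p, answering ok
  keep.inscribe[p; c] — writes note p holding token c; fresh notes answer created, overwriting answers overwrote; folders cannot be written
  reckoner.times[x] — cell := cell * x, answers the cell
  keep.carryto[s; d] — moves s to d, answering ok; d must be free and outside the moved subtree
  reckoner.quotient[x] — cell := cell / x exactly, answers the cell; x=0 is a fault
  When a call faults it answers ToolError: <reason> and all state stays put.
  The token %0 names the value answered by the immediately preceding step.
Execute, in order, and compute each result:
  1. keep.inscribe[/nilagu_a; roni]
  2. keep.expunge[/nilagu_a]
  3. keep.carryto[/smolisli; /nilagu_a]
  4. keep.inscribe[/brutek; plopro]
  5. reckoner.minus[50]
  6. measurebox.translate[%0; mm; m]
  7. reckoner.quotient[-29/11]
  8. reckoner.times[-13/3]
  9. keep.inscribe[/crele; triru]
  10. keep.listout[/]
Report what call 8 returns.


Answer: -7150/87

Derivation:
==> keep.inscribe(p='/nilagu_a', c='roni')
<== created
==> keep.expunge(p='/nilagu_a')
<== ok
==> keep.carryto(s='/smolisli', d='/nilagu_a')
<== ok
==> keep.inscribe(p='/brutek', c='plopro')
<== created
==> reckoner.minus(x='50')
<== -50
==> measurebox.translate(v='%0', u_from='mm', u_to='m')
<== -1/20
==> reckoner.quotient(x='-29/11')
<== 550/29
==> reckoner.times(x='-13/3')
<== -7150/87
==> keep.inscribe(p='/crele', c='triru')
<== created
==> keep.listout(p='/')
<== [brutek, crele, mamasle, muwuste, nilagu_a]


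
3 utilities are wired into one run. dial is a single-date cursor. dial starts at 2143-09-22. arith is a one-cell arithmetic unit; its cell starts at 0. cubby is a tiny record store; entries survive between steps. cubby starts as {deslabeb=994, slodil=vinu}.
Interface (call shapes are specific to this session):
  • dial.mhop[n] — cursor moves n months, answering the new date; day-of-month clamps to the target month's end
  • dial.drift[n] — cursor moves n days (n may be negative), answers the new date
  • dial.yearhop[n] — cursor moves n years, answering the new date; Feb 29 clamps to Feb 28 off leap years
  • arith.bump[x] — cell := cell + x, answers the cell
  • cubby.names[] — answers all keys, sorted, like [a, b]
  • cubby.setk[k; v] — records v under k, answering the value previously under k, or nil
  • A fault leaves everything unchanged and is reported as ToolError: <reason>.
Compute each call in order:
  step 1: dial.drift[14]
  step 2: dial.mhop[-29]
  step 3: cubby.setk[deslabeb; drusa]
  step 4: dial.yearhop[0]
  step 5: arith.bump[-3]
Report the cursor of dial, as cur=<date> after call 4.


Now I run drift(n=14), → 2143-10-06.
Calling mhop(n=-29), and observe 2141-05-06.
Invoking setk(k=deslabeb, v=drusa), and see 994.
I call yearhop(n=0), and observe 2141-05-06.
Invoking bump(x=-3), yielding -3.

Answer: cur=2141-05-06


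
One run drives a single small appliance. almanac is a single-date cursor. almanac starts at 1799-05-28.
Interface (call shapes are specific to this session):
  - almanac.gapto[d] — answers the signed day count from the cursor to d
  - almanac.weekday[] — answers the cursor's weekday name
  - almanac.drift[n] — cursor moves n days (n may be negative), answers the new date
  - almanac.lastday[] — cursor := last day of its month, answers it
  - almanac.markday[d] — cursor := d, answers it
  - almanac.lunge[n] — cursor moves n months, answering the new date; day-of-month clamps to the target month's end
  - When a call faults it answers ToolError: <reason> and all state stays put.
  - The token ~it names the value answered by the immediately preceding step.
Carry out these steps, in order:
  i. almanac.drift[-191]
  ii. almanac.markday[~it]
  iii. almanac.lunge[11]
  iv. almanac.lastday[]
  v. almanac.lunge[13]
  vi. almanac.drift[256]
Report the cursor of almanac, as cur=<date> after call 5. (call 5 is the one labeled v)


Answer: cur=1800-11-30

Derivation:
Act: almanac.drift[n=-191]
Obs: 1798-11-18
Act: almanac.markday[d=~it]
Obs: 1798-11-18
Act: almanac.lunge[n=11]
Obs: 1799-10-18
Act: almanac.lastday[]
Obs: 1799-10-31
Act: almanac.lunge[n=13]
Obs: 1800-11-30
Act: almanac.drift[n=256]
Obs: 1801-08-13


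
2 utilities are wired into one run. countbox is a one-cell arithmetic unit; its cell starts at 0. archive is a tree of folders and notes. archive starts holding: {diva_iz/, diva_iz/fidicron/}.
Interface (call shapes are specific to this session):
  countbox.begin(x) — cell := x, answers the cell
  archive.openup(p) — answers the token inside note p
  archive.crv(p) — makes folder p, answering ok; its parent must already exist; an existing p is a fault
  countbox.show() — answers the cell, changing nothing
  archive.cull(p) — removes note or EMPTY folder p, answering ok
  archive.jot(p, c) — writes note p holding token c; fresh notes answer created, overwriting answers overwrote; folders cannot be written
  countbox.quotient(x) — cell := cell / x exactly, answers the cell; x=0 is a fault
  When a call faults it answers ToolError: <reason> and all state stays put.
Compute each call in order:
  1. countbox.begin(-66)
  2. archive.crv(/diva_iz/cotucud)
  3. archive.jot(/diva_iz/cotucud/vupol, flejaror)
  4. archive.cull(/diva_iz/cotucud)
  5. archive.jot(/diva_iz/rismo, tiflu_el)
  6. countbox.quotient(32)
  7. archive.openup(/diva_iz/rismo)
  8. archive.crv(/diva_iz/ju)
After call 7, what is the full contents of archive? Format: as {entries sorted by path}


Answer: {diva_iz/, diva_iz/cotucud/, diva_iz/cotucud/vupol=flejaror, diva_iz/fidicron/, diva_iz/rismo=tiflu_el}

Derivation:
→ begin(x→-66)
← -66
→ crv(p→/diva_iz/cotucud)
← ok
→ jot(p→/diva_iz/cotucud/vupol, c→flejaror)
← created
→ cull(p→/diva_iz/cotucud)
← ToolError: not empty
→ jot(p→/diva_iz/rismo, c→tiflu_el)
← created
→ quotient(x→32)
← -33/16
→ openup(p→/diva_iz/rismo)
← tiflu_el
→ crv(p→/diva_iz/ju)
← ok


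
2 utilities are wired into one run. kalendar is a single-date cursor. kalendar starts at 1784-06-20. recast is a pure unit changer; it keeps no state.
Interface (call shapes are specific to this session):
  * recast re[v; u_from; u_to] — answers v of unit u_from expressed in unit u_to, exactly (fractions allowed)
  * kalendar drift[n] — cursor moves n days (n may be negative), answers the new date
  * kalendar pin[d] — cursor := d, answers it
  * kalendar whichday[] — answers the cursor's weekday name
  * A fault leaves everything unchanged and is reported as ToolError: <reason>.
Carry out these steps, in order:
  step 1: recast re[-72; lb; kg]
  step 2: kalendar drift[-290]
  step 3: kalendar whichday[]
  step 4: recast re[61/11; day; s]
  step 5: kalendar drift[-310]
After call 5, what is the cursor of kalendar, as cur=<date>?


Answer: cur=1782-10-29

Derivation:
>>> recast re v=-72 u_from=lb u_to=kg
[out] -408233133/12500000
>>> kalendar drift n=-290
[out] 1783-09-04
>>> kalendar whichday
[out] Thursday
>>> recast re v=61/11 u_from=day u_to=s
[out] 5270400/11
>>> kalendar drift n=-310
[out] 1782-10-29


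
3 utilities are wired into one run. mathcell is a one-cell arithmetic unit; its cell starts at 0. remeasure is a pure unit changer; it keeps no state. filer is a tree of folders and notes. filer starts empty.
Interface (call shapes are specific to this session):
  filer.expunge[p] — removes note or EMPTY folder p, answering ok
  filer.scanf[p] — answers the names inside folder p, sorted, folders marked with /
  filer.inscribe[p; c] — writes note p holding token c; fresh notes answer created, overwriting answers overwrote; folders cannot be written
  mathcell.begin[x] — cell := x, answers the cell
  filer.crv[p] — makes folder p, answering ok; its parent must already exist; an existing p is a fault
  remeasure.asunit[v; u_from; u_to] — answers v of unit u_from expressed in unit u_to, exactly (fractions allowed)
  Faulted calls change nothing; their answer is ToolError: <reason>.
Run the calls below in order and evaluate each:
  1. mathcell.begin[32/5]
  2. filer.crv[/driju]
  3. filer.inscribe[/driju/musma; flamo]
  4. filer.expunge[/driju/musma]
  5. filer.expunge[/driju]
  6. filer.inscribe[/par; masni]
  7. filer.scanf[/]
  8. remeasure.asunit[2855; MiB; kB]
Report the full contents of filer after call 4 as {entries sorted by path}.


Answer: {driju/}

Derivation:
$ mathcell.begin x=32/5
= 32/5
$ filer.crv p=/driju
= ok
$ filer.inscribe p=/driju/musma c=flamo
= created
$ filer.expunge p=/driju/musma
= ok
$ filer.expunge p=/driju
= ok
$ filer.inscribe p=/par c=masni
= created
$ filer.scanf p=/
= [par]
$ remeasure.asunit v=2855 u_from=MiB u_to=kB
= 74842112/25


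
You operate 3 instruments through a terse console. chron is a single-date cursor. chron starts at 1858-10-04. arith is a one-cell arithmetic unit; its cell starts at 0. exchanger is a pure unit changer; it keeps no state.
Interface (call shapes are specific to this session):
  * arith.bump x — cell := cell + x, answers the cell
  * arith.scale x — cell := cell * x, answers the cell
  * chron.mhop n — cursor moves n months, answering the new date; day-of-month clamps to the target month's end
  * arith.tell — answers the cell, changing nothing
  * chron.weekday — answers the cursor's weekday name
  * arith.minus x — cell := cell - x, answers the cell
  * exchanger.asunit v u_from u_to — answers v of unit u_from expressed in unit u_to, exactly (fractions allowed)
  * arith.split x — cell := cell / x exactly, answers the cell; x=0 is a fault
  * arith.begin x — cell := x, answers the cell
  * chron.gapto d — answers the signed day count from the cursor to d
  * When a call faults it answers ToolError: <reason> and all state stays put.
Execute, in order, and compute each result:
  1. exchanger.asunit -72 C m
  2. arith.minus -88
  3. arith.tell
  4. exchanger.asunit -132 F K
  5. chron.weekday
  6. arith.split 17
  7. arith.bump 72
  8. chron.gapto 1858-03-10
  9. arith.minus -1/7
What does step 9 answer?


-> asunit(v='-72', u_from='C', u_to='m')
<- ToolError: incompatible units
-> minus(x='-88')
<- 88
-> tell()
<- 88
-> asunit(v='-132', u_from='F', u_to='K')
<- 32767/180
-> weekday()
<- Monday
-> split(x='17')
<- 88/17
-> bump(x='72')
<- 1312/17
-> gapto(d='1858-03-10')
<- -208
-> minus(x='-1/7')
<- 9201/119

Answer: 9201/119


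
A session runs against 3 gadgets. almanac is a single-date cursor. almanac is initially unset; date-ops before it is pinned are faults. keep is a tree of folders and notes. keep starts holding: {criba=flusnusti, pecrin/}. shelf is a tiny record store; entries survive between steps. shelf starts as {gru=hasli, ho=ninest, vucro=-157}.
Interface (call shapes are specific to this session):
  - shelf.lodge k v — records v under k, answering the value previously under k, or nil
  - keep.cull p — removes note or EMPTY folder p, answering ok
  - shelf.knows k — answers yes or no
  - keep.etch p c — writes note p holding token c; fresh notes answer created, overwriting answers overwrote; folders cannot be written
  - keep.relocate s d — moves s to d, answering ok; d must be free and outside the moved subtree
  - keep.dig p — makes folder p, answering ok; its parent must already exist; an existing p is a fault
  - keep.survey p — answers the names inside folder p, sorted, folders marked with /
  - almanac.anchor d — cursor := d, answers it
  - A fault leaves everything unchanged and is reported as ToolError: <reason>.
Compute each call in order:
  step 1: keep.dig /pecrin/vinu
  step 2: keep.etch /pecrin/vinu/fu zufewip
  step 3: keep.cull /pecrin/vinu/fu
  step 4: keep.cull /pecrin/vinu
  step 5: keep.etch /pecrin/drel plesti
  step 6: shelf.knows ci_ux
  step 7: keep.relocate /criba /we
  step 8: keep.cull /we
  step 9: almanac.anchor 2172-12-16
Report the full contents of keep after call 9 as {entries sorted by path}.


// keep.dig(/pecrin/vinu) : ok
// keep.etch(/pecrin/vinu/fu, zufewip) : created
// keep.cull(/pecrin/vinu/fu) : ok
// keep.cull(/pecrin/vinu) : ok
// keep.etch(/pecrin/drel, plesti) : created
// shelf.knows(ci_ux) : no
// keep.relocate(/criba, /we) : ok
// keep.cull(/we) : ok
// almanac.anchor(2172-12-16) : 2172-12-16

Answer: {pecrin/, pecrin/drel=plesti}


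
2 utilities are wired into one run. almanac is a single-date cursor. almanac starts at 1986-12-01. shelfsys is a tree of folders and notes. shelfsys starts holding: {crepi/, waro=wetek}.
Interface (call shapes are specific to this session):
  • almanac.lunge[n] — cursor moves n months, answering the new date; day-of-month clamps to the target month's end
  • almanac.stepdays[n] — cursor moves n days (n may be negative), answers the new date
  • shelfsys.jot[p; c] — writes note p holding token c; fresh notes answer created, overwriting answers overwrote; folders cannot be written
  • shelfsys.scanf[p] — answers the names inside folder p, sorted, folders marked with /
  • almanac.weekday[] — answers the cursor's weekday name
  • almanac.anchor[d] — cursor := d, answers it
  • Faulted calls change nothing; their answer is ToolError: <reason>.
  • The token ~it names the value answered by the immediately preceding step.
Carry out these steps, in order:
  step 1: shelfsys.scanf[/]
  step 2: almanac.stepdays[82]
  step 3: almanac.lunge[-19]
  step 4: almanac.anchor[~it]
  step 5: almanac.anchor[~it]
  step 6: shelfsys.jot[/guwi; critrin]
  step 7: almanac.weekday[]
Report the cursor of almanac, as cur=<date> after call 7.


·→ shelfsys.scanf(p: /)
·← [crepi/, waro]
·→ almanac.stepdays(n: 82)
·← 1987-02-21
·→ almanac.lunge(n: -19)
·← 1985-07-21
·→ almanac.anchor(d: ~it)
·← 1985-07-21
·→ almanac.anchor(d: ~it)
·← 1985-07-21
·→ shelfsys.jot(p: /guwi, c: critrin)
·← created
·→ almanac.weekday()
·← Sunday

Answer: cur=1985-07-21
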